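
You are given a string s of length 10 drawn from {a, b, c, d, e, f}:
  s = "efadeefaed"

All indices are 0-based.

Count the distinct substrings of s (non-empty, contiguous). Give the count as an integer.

rank | idx | suffix
   0 |   2 | adeefaed
   1 |   7 | aed
   2 |   9 | d
   3 |   3 | deefaed
   4 |   8 | ed
   5 |   4 | eefaed
   6 |   0 | efadeefaed
   7 |   5 | efaed
   8 |   1 | fadeefaed
   9 |   6 | faed

SA = [2, 7, 9, 3, 8, 4, 0, 5, 1, 6]
rank  pair      lcp
   1  s[2:],s[7:]  1  'a'
   2  s[7:],s[9:]  0  ''
   3  s[9:],s[3:]  1  'd'
   4  s[3:],s[8:]  0  ''
   5  s[8:],s[4:]  1  'e'
   6  s[4:],s[0:]  1  'e'
   7  s[0:],s[5:]  3  'efa'
   8  s[5:],s[1:]  0  ''
   9  s[1:],s[6:]  2  'fa'

n(n+1)/2 = 10·11/2 = 55
Σ LCP = 0 + 1 + 0 + 1 + 0 + 1 + 1 + 3 + 0 + 2 = 9
distinct = 55 − 9 = 46

46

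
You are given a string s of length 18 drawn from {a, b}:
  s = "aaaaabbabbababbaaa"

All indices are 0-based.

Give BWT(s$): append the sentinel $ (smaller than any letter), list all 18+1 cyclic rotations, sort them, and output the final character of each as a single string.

aaab$aaabbbabbabaaa

rank  rotation             last
    0  $aaaaabbabbababbaaa  a
    1  a$aaaaabbabbababbaa  a
    2  aa$aaaaabbabbababba  a
    3  aaa$aaaaabbabbababb  b
    4  aaaaabbabbababbaaa$  $
    5  aaaabbabbababbaaa$a  a
    6  aaabbabbababbaaa$aa  a
    7  aabbabbababbaaa$aaa  a
    8  ababbaaa$aaaaabbabb  b
    9  abbaaa$aaaaabbabbab  b
   10  abbababbaaa$aaaaabb  b
   11  abbabbababbaaa$aaaa  a
   12  baaa$aaaaabbabbabab  b
   13  bababbaaa$aaaaabbab  b
   14  babbaaa$aaaaabbabba  a
   15  babbababbaaa$aaaaab  b
   16  bbaaa$aaaaabbabbaba  a
   17  bbababbaaa$aaaaabba  a
   18  bbabbababbaaa$aaaaa  a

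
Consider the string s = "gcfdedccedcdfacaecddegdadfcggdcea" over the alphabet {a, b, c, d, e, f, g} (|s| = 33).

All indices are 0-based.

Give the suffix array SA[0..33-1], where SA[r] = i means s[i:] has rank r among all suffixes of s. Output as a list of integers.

[32, 13, 23, 15, 14, 6, 17, 10, 30, 7, 1, 26, 22, 5, 9, 29, 18, 3, 19, 11, 24, 31, 16, 4, 8, 20, 12, 25, 2, 0, 21, 28, 27]

rank | idx | suffix
   0 |  32 | a
   1 |  13 | acaecddegdadfcggdcea
   2 |  23 | adfcggdcea
   3 |  15 | aecddegdadfcggdcea
   4 |  14 | caecddegdadfcggdcea
   5 |   6 | ccedcdfacaecddegdadfcggdcea
   6 |  17 | cddegdadfcggdcea
   7 |  10 | cdfacaecddegdadfcggdcea
   8 |  30 | cea
   9 |   7 | cedcdfacaecddegdadfcggdcea
  10 |   1 | cfdedccedcdfacaecddegdadfcggdcea
  11 |  26 | cggdcea
  12 |  22 | dadfcggdcea
  13 |   5 | dccedcdfacaecddegdadfcggdcea
  14 |   9 | dcdfacaecddegdadfcggdcea
  15 |  29 | dcea
  16 |  18 | ddegdadfcggdcea
  17 |   3 | dedccedcdfacaecddegdadfcggdcea
  18 |  19 | degdadfcggdcea
  19 |  11 | dfacaecddegdadfcggdcea
  20 |  24 | dfcggdcea
  21 |  31 | ea
  22 |  16 | ecddegdadfcggdcea
  23 |   4 | edccedcdfacaecddegdadfcggdcea
  24 |   8 | edcdfacaecddegdadfcggdcea
  25 |  20 | egdadfcggdcea
  26 |  12 | facaecddegdadfcggdcea
  27 |  25 | fcggdcea
  28 |   2 | fdedccedcdfacaecddegdadfcggdcea
  29 |   0 | gcfdedccedcdfacaecddegdadfcggdcea
  30 |  21 | gdadfcggdcea
  31 |  28 | gdcea
  32 |  27 | ggdcea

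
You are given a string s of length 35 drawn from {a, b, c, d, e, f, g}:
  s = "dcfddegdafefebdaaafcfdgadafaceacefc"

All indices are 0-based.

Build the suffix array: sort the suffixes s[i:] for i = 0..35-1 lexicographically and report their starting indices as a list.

[15, 16, 27, 30, 23, 25, 17, 8, 13, 34, 28, 31, 1, 19, 14, 24, 7, 0, 3, 4, 21, 29, 12, 32, 10, 5, 26, 33, 18, 2, 20, 11, 9, 22, 6]

rank | idx | suffix
   0 |  15 | aaafcfdgadafaceacefc
   1 |  16 | aafcfdgadafaceacefc
   2 |  27 | aceacefc
   3 |  30 | acefc
   4 |  23 | adafaceacefc
   5 |  25 | afaceacefc
   6 |  17 | afcfdgadafaceacefc
   7 |   8 | afefebdaaafcfdgadafaceacefc
   8 |  13 | bdaaafcfdgadafaceacefc
   9 |  34 | c
  10 |  28 | ceacefc
  11 |  31 | cefc
  12 |   1 | cfddegdafefebdaaafcfdgadafaceacefc
  13 |  19 | cfdgadafaceacefc
  14 |  14 | daaafcfdgadafaceacefc
  15 |  24 | dafaceacefc
  16 |   7 | dafefebdaaafcfdgadafaceacefc
  17 |   0 | dcfddegdafefebdaaafcfdgadafaceacefc
  18 |   3 | ddegdafefebdaaafcfdgadafaceacefc
  19 |   4 | degdafefebdaaafcfdgadafaceacefc
  20 |  21 | dgadafaceacefc
  21 |  29 | eacefc
  22 |  12 | ebdaaafcfdgadafaceacefc
  23 |  32 | efc
  24 |  10 | efebdaaafcfdgadafaceacefc
  25 |   5 | egdafefebdaaafcfdgadafaceacefc
  26 |  26 | faceacefc
  27 |  33 | fc
  28 |  18 | fcfdgadafaceacefc
  29 |   2 | fddegdafefebdaaafcfdgadafaceacefc
  30 |  20 | fdgadafaceacefc
  31 |  11 | febdaaafcfdgadafaceacefc
  32 |   9 | fefebdaaafcfdgadafaceacefc
  33 |  22 | gadafaceacefc
  34 |   6 | gdafefebdaaafcfdgadafaceacefc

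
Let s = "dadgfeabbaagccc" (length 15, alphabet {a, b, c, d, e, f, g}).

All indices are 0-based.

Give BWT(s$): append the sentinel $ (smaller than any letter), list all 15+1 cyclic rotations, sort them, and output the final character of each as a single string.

cbedabaccg$afgad

rank  rotation          last
    0  $dadgfeabbaagccc  c
    1  aagccc$dadgfeabb  b
    2  abbaagccc$dadgfe  e
    3  adgfeabbaagccc$d  d
    4  agccc$dadgfeabba  a
    5  baagccc$dadgfeab  b
    6  bbaagccc$dadgfea  a
    7  c$dadgfeabbaagcc  c
    8  cc$dadgfeabbaagc  c
    9  ccc$dadgfeabbaag  g
   10  dadgfeabbaagccc$  $
   11  dgfeabbaagccc$da  a
   12  eabbaagccc$dadgf  f
   13  feabbaagccc$dadg  g
   14  gccc$dadgfeabbaa  a
   15  gfeabbaagccc$dad  d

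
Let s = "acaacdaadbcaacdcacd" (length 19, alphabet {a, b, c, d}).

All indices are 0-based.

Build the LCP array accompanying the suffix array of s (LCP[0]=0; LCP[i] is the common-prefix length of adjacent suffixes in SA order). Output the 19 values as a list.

[0, 4, 2, 1, 2, 3, 3, 1, 0, 0, 5, 2, 1, 2, 2, 0, 1, 1, 1]

rank→(start, suffix):
  0 → (2, 'aacdaadbcaacdcacd')
  1 → (11, 'aacdcacd')
  2 → (6, 'aadbcaacdcacd')
  3 → (0, 'acaacdaadbcaacdcacd')
  4 → (16, 'acd')
  5 → (3, 'acdaadbcaacdcacd')
  6 → (12, 'acdcacd')
  7 → (7, 'adbcaacdcacd')
  8 → (9, 'bcaacdcacd')
  9 → (1, 'caacdaadbcaacdcacd')
  10 → (10, 'caacdcacd')
  11 → (15, 'cacd')
  12 → (17, 'cd')
  13 → (4, 'cdaadbcaacdcacd')
  14 → (13, 'cdcacd')
  15 → (18, 'd')
  16 → (5, 'daadbcaacdcacd')
  17 → (8, 'dbcaacdcacd')
  18 → (14, 'dcacd')

SA = [2, 11, 6, 0, 16, 3, 12, 7, 9, 1, 10, 15, 17, 4, 13, 18, 5, 8, 14]
[i] adj suffixes → lcp
  [1] 2/11 → 4 ('aacd')
  [2] 11/6 → 2 ('aa')
  [3] 6/0 → 1 ('a')
  [4] 0/16 → 2 ('ac')
  [5] 16/3 → 3 ('acd')
  [6] 3/12 → 3 ('acd')
  [7] 12/7 → 1 ('a')
  [8] 7/9 → 0 ('')
  [9] 9/1 → 0 ('')
  [10] 1/10 → 5 ('caacd')
  [11] 10/15 → 2 ('ca')
  [12] 15/17 → 1 ('c')
  [13] 17/4 → 2 ('cd')
  [14] 4/13 → 2 ('cd')
  [15] 13/18 → 0 ('')
  [16] 18/5 → 1 ('d')
  [17] 5/8 → 1 ('d')
  [18] 8/14 → 1 ('d')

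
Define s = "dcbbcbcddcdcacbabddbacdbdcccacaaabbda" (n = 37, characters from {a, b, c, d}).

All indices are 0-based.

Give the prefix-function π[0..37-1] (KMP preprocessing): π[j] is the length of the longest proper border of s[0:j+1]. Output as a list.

π[0] = 0
j=1 s[j]='c': π[1]=0 (border '')
j=2 s[j]='b': π[2]=0 (border '')
j=3 s[j]='b': π[3]=0 (border '')
j=4 s[j]='c': π[4]=0 (border '')
j=5 s[j]='b': π[5]=0 (border '')
j=6 s[j]='c': π[6]=0 (border '')
j=7 s[j]='d': π[7]=1 (border 'd')
j=8 s[j]='d': k: 1→0; π[8]=1 (border 'd')
j=9 s[j]='c': π[9]=2 (border 'dc')
j=10 s[j]='d': k: 2→0; π[10]=1 (border 'd')
j=11 s[j]='c': π[11]=2 (border 'dc')
j=12 s[j]='a': k: 2→0; π[12]=0 (border '')
j=13 s[j]='c': π[13]=0 (border '')
j=14 s[j]='b': π[14]=0 (border '')
j=15 s[j]='a': π[15]=0 (border '')
j=16 s[j]='b': π[16]=0 (border '')
j=17 s[j]='d': π[17]=1 (border 'd')
j=18 s[j]='d': k: 1→0; π[18]=1 (border 'd')
j=19 s[j]='b': k: 1→0; π[19]=0 (border '')
j=20 s[j]='a': π[20]=0 (border '')
j=21 s[j]='c': π[21]=0 (border '')
j=22 s[j]='d': π[22]=1 (border 'd')
j=23 s[j]='b': k: 1→0; π[23]=0 (border '')
j=24 s[j]='d': π[24]=1 (border 'd')
j=25 s[j]='c': π[25]=2 (border 'dc')
j=26 s[j]='c': k: 2→0; π[26]=0 (border '')
j=27 s[j]='c': π[27]=0 (border '')
j=28 s[j]='a': π[28]=0 (border '')
j=29 s[j]='c': π[29]=0 (border '')
j=30 s[j]='a': π[30]=0 (border '')
j=31 s[j]='a': π[31]=0 (border '')
j=32 s[j]='a': π[32]=0 (border '')
j=33 s[j]='b': π[33]=0 (border '')
j=34 s[j]='b': π[34]=0 (border '')
j=35 s[j]='d': π[35]=1 (border 'd')
j=36 s[j]='a': k: 1→0; π[36]=0 (border '')

[0, 0, 0, 0, 0, 0, 0, 1, 1, 2, 1, 2, 0, 0, 0, 0, 0, 1, 1, 0, 0, 0, 1, 0, 1, 2, 0, 0, 0, 0, 0, 0, 0, 0, 0, 1, 0]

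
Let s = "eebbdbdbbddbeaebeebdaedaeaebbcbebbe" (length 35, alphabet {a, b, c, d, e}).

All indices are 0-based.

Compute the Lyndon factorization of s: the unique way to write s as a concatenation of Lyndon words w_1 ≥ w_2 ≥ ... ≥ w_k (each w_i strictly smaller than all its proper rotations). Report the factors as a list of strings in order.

["e", "e", "bbdbdbbddbe", "aebeebdaed", "aeaebbcbebbe"]

emit factor 1: 'e' (i=0, period=1)
emit factor 2: 'e' (i=1, period=1)
emit factor 3: 'bbdbdbbddbe' (i=2, period=11)
emit factor 4: 'aebeebdaed' (i=13, period=10)
emit factor 5: 'aeaebbcbebbe' (i=23, period=12)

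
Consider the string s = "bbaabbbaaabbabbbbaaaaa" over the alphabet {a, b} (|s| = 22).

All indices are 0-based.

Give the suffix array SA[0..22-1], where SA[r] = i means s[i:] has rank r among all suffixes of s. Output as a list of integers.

[21, 20, 19, 18, 17, 7, 8, 2, 9, 3, 12, 16, 6, 1, 11, 15, 5, 0, 10, 14, 4, 13]

rank | idx | suffix
   0 |  21 | a
   1 |  20 | aa
   2 |  19 | aaa
   3 |  18 | aaaa
   4 |  17 | aaaaa
   5 |   7 | aaabbabbbbaaaaa
   6 |   8 | aabbabbbbaaaaa
   7 |   2 | aabbbaaabbabbbbaaaaa
   8 |   9 | abbabbbbaaaaa
   9 |   3 | abbbaaabbabbbbaaaaa
  10 |  12 | abbbbaaaaa
  11 |  16 | baaaaa
  12 |   6 | baaabbabbbbaaaaa
  13 |   1 | baabbbaaabbabbbbaaaaa
  14 |  11 | babbbbaaaaa
  15 |  15 | bbaaaaa
  16 |   5 | bbaaabbabbbbaaaaa
  17 |   0 | bbaabbbaaabbabbbbaaaaa
  18 |  10 | bbabbbbaaaaa
  19 |  14 | bbbaaaaa
  20 |   4 | bbbaaabbabbbbaaaaa
  21 |  13 | bbbbaaaaa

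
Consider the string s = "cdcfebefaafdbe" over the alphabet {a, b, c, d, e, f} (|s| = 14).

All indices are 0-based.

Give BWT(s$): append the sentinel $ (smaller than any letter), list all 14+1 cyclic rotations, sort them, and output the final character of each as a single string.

rank  rotation         last
    0  $cdcfebefaafdbe  e
    1  aafdbe$cdcfebef  f
    2  afdbe$cdcfebefa  a
    3  be$cdcfebefaafd  d
    4  befaafdbe$cdcfe  e
    5  cdcfebefaafdbe$  $
    6  cfebefaafdbe$cd  d
    7  dbe$cdcfebefaaf  f
    8  dcfebefaafdbe$c  c
    9  e$cdcfebefaafdb  b
   10  ebefaafdbe$cdcf  f
   11  efaafdbe$cdcfeb  b
   12  faafdbe$cdcfebe  e
   13  fdbe$cdcfebefaa  a
   14  febefaafdbe$cdc  c

efade$dfcbfbeac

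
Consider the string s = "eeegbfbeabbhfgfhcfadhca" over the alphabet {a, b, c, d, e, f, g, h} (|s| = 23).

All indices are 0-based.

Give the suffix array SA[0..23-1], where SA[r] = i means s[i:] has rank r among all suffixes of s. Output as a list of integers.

rank | idx | suffix
   0 |  22 | a
   1 |   8 | abbhfgfhcfadhca
   2 |  18 | adhca
   3 |   9 | bbhfgfhcfadhca
   4 |   6 | beabbhfgfhcfadhca
   5 |   4 | bfbeabbhfgfhcfadhca
   6 |  10 | bhfgfhcfadhca
   7 |  21 | ca
   8 |  16 | cfadhca
   9 |  19 | dhca
  10 |   7 | eabbhfgfhcfadhca
  11 |   0 | eeegbfbeabbhfgfhcfadhca
  12 |   1 | eegbfbeabbhfgfhcfadhca
  13 |   2 | egbfbeabbhfgfhcfadhca
  14 |  17 | fadhca
  15 |   5 | fbeabbhfgfhcfadhca
  16 |  12 | fgfhcfadhca
  17 |  14 | fhcfadhca
  18 |   3 | gbfbeabbhfgfhcfadhca
  19 |  13 | gfhcfadhca
  20 |  20 | hca
  21 |  15 | hcfadhca
  22 |  11 | hfgfhcfadhca

[22, 8, 18, 9, 6, 4, 10, 21, 16, 19, 7, 0, 1, 2, 17, 5, 12, 14, 3, 13, 20, 15, 11]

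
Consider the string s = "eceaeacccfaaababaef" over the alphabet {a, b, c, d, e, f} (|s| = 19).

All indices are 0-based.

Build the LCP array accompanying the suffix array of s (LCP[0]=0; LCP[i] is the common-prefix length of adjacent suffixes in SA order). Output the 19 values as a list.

rank | idx | suffix
   0 |  10 | aaababaef
   1 |  11 | aababaef
   2 |  12 | ababaef
   3 |  14 | abaef
   4 |   5 | acccfaaababaef
   5 |   3 | aeacccfaaababaef
   6 |  16 | aef
   7 |  13 | babaef
   8 |  15 | baef
   9 |   6 | cccfaaababaef
  10 |   7 | ccfaaababaef
  11 |   1 | ceaeacccfaaababaef
  12 |   8 | cfaaababaef
  13 |   4 | eacccfaaababaef
  14 |   2 | eaeacccfaaababaef
  15 |   0 | eceaeacccfaaababaef
  16 |  17 | ef
  17 |  18 | f
  18 |   9 | faaababaef

SA = [10, 11, 12, 14, 5, 3, 16, 13, 15, 6, 7, 1, 8, 4, 2, 0, 17, 18, 9]
i: (SA[i-1],SA[i]) lcp shared
  1: (10,11) 2 'aa'
  2: (11,12) 1 'a'
  3: (12,14) 3 'aba'
  4: (14,5) 1 'a'
  5: (5,3) 1 'a'
  6: (3,16) 2 'ae'
  7: (16,13) 0 ''
  8: (13,15) 2 'ba'
  9: (15,6) 0 ''
  10: (6,7) 2 'cc'
  11: (7,1) 1 'c'
  12: (1,8) 1 'c'
  13: (8,4) 0 ''
  14: (4,2) 2 'ea'
  15: (2,0) 1 'e'
  16: (0,17) 1 'e'
  17: (17,18) 0 ''
  18: (18,9) 1 'f'

[0, 2, 1, 3, 1, 1, 2, 0, 2, 0, 2, 1, 1, 0, 2, 1, 1, 0, 1]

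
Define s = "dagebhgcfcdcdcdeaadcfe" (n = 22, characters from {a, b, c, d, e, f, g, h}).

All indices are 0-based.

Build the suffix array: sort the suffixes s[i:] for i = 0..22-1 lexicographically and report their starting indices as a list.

[16, 17, 1, 4, 9, 11, 13, 7, 19, 0, 10, 12, 18, 14, 21, 15, 3, 8, 20, 6, 2, 5]

rank→(start, suffix):
  0 → (16, 'aadcfe')
  1 → (17, 'adcfe')
  2 → (1, 'agebhgcfcdcdcdeaadcfe')
  3 → (4, 'bhgcfcdcdcdeaadcfe')
  4 → (9, 'cdcdcdeaadcfe')
  5 → (11, 'cdcdeaadcfe')
  6 → (13, 'cdeaadcfe')
  7 → (7, 'cfcdcdcdeaadcfe')
  8 → (19, 'cfe')
  9 → (0, 'dagebhgcfcdcdcdeaadcfe')
  10 → (10, 'dcdcdeaadcfe')
  11 → (12, 'dcdeaadcfe')
  12 → (18, 'dcfe')
  13 → (14, 'deaadcfe')
  14 → (21, 'e')
  15 → (15, 'eaadcfe')
  16 → (3, 'ebhgcfcdcdcdeaadcfe')
  17 → (8, 'fcdcdcdeaadcfe')
  18 → (20, 'fe')
  19 → (6, 'gcfcdcdcdeaadcfe')
  20 → (2, 'gebhgcfcdcdcdeaadcfe')
  21 → (5, 'hgcfcdcdcdeaadcfe')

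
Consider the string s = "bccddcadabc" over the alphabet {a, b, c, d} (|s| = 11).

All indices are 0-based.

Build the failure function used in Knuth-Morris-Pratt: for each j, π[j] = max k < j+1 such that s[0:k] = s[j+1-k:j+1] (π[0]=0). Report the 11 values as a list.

π[0] = 0
j=1 s[j]='c': π[1]=0 (border '')
j=2 s[j]='c': π[2]=0 (border '')
j=3 s[j]='d': π[3]=0 (border '')
j=4 s[j]='d': π[4]=0 (border '')
j=5 s[j]='c': π[5]=0 (border '')
j=6 s[j]='a': π[6]=0 (border '')
j=7 s[j]='d': π[7]=0 (border '')
j=8 s[j]='a': π[8]=0 (border '')
j=9 s[j]='b': π[9]=1 (border 'b')
j=10 s[j]='c': π[10]=2 (border 'bc')

[0, 0, 0, 0, 0, 0, 0, 0, 0, 1, 2]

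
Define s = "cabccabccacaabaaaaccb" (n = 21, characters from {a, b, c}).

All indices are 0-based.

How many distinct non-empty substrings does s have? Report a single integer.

rank | idx | suffix
   0 |  14 | aaaaccb
   1 |  15 | aaaccb
   2 |  11 | aabaaaaccb
   3 |  16 | aaccb
   4 |  12 | abaaaaccb
   5 |   1 | abccabccacaabaaaaccb
   6 |   5 | abccacaabaaaaccb
   7 |   9 | acaabaaaaccb
   8 |  17 | accb
   9 |  20 | b
  10 |  13 | baaaaccb
  11 |   2 | bccabccacaabaaaaccb
  12 |   6 | bccacaabaaaaccb
  13 |  10 | caabaaaaccb
  14 |   0 | cabccabccacaabaaaaccb
  15 |   4 | cabccacaabaaaaccb
  16 |   8 | cacaabaaaaccb
  17 |  19 | cb
  18 |   3 | ccabccacaabaaaaccb
  19 |   7 | ccacaabaaaaccb
  20 |  18 | ccb

SA = [14, 15, 11, 16, 12, 1, 5, 9, 17, 20, 13, 2, 6, 10, 0, 4, 8, 19, 3, 7, 18]
rank  pair      lcp
   1  s[14:],s[15:]  3  'aaa'
   2  s[15:],s[11:]  2  'aa'
   3  s[11:],s[16:]  2  'aa'
   4  s[16:],s[12:]  1  'a'
   5  s[12:],s[1:]  2  'ab'
   6  s[1:],s[5:]  5  'abcca'
   7  s[5:],s[9:]  1  'a'
   8  s[9:],s[17:]  2  'ac'
   9  s[17:],s[20:]  0  ''
  10  s[20:],s[13:]  1  'b'
  11  s[13:],s[2:]  1  'b'
  12  s[2:],s[6:]  4  'bcca'
  13  s[6:],s[10:]  0  ''
  14  s[10:],s[0:]  2  'ca'
  15  s[0:],s[4:]  6  'cabcca'
  16  s[4:],s[8:]  2  'ca'
  17  s[8:],s[19:]  1  'c'
  18  s[19:],s[3:]  1  'c'
  19  s[3:],s[7:]  3  'cca'
  20  s[7:],s[18:]  2  'cc'

n(n+1)/2 = 21·22/2 = 231
Σ LCP = 0 + 3 + 2 + 2 + 1 + 2 + 5 + 1 + 2 + 0 + 1 + 1 + 4 + 0 + 2 + 6 + 2 + 1 + 1 + 3 + 2 = 41
distinct = 231 − 41 = 190

190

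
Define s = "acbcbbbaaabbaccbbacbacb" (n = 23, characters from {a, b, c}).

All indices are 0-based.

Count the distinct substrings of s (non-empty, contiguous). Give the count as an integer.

233

rank | idx | suffix
   0 |   7 | aaabbaccbbacbacb
   1 |   8 | aabbaccbbacbacb
   2 |   9 | abbaccbbacbacb
   3 |  20 | acb
   4 |  17 | acbacb
   5 |   0 | acbcbbbaaabbaccbbacbacb
   6 |  12 | accbbacbacb
   7 |  22 | b
   8 |   6 | baaabbaccbbacbacb
   9 |  19 | bacb
  10 |  16 | bacbacb
  11 |  11 | baccbbacbacb
  12 |   5 | bbaaabbaccbbacbacb
  13 |  15 | bbacbacb
  14 |  10 | bbaccbbacbacb
  15 |   4 | bbbaaabbaccbbacbacb
  16 |   2 | bcbbbaaabbaccbbacbacb
  17 |  21 | cb
  18 |  18 | cbacb
  19 |  14 | cbbacbacb
  20 |   3 | cbbbaaabbaccbbacbacb
  21 |   1 | cbcbbbaaabbaccbbacbacb
  22 |  13 | ccbbacbacb

SA = [7, 8, 9, 20, 17, 0, 12, 22, 6, 19, 16, 11, 5, 15, 10, 4, 2, 21, 18, 14, 3, 1, 13]
i: (SA[i-1],SA[i]) lcp shared
  1: (7,8) 2 'aa'
  2: (8,9) 1 'a'
  3: (9,20) 1 'a'
  4: (20,17) 3 'acb'
  5: (17,0) 3 'acb'
  6: (0,12) 2 'ac'
  7: (12,22) 0 ''
  8: (22,6) 1 'b'
  9: (6,19) 2 'ba'
  10: (19,16) 4 'bacb'
  11: (16,11) 3 'bac'
  12: (11,5) 1 'b'
  13: (5,15) 3 'bba'
  14: (15,10) 4 'bbac'
  15: (10,4) 2 'bb'
  16: (4,2) 1 'b'
  17: (2,21) 0 ''
  18: (21,18) 2 'cb'
  19: (18,14) 2 'cb'
  20: (14,3) 3 'cbb'
  21: (3,1) 2 'cb'
  22: (1,13) 1 'c'

n(n+1)/2 = 23·24/2 = 276
Σ LCP = 0 + 2 + 1 + 1 + 3 + 3 + 2 + 0 + 1 + 2 + 4 + 3 + 1 + 3 + 4 + 2 + 1 + 0 + 2 + 2 + 3 + 2 + 1 = 43
distinct = 276 − 43 = 233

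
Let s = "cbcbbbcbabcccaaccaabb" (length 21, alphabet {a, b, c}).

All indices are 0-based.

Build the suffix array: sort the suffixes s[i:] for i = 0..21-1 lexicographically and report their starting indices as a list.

rank | idx | suffix
   0 |  17 | aabb
   1 |  13 | aaccaabb
   2 |  18 | abb
   3 |   8 | abcccaaccaabb
   4 |  14 | accaabb
   5 |  20 | b
   6 |   7 | babcccaaccaabb
   7 |  19 | bb
   8 |   3 | bbbcbabcccaaccaabb
   9 |   4 | bbcbabcccaaccaabb
  10 |   5 | bcbabcccaaccaabb
  11 |   1 | bcbbbcbabcccaaccaabb
  12 |   9 | bcccaaccaabb
  13 |  16 | caabb
  14 |  12 | caaccaabb
  15 |   6 | cbabcccaaccaabb
  16 |   2 | cbbbcbabcccaaccaabb
  17 |   0 | cbcbbbcbabcccaaccaabb
  18 |  15 | ccaabb
  19 |  11 | ccaaccaabb
  20 |  10 | cccaaccaabb

[17, 13, 18, 8, 14, 20, 7, 19, 3, 4, 5, 1, 9, 16, 12, 6, 2, 0, 15, 11, 10]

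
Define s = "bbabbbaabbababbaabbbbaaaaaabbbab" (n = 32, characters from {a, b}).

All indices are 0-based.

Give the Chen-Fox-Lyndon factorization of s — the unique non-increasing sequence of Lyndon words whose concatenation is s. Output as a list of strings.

emit factor 1: 'b' (i=0, period=1)
emit factor 2: 'b' (i=1, period=1)
emit factor 3: 'abbb' (i=2, period=4)
emit factor 4: 'aabbababbaabbbb' (i=6, period=15)
emit factor 5: 'aaaaaabbbab' (i=21, period=11)

["b", "b", "abbb", "aabbababbaabbbb", "aaaaaabbbab"]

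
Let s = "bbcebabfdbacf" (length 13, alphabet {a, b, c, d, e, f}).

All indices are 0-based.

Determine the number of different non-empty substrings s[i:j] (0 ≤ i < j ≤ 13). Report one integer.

83

rank | idx | suffix
   0 |   5 | abfdbacf
   1 |  10 | acf
   2 |   4 | babfdbacf
   3 |   9 | bacf
   4 |   0 | bbcebabfdbacf
   5 |   1 | bcebabfdbacf
   6 |   6 | bfdbacf
   7 |   2 | cebabfdbacf
   8 |  11 | cf
   9 |   8 | dbacf
  10 |   3 | ebabfdbacf
  11 |  12 | f
  12 |   7 | fdbacf

SA = [5, 10, 4, 9, 0, 1, 6, 2, 11, 8, 3, 12, 7]
i: (SA[i-1],SA[i]) lcp shared
  1: (5,10) 1 'a'
  2: (10,4) 0 ''
  3: (4,9) 2 'ba'
  4: (9,0) 1 'b'
  5: (0,1) 1 'b'
  6: (1,6) 1 'b'
  7: (6,2) 0 ''
  8: (2,11) 1 'c'
  9: (11,8) 0 ''
  10: (8,3) 0 ''
  11: (3,12) 0 ''
  12: (12,7) 1 'f'

n(n+1)/2 = 13·14/2 = 91
Σ LCP = 0 + 1 + 0 + 2 + 1 + 1 + 1 + 0 + 1 + 0 + 0 + 0 + 1 = 8
distinct = 91 − 8 = 83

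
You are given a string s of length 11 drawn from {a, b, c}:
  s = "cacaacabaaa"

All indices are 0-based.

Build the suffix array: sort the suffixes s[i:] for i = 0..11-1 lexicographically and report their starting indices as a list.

[10, 9, 8, 3, 6, 1, 4, 7, 2, 5, 0]

sorted suffixes:
  #0 SA[0]=10  'a'
  #1 SA[1]=9  'aa'
  #2 SA[2]=8  'aaa'
  #3 SA[3]=3  'aacabaaa'
  #4 SA[4]=6  'abaaa'
  #5 SA[5]=1  'acaacabaaa'
  #6 SA[6]=4  'acabaaa'
  #7 SA[7]=7  'baaa'
  #8 SA[8]=2  'caacabaaa'
  #9 SA[9]=5  'cabaaa'
  #10 SA[10]=0  'cacaacabaaa'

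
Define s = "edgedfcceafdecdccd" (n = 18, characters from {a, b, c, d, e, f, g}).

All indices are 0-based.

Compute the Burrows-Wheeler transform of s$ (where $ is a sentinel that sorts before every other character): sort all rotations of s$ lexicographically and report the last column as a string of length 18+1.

rank  rotation             last
    0  $edgedfcceafdecdccd  d
    1  afdecdccd$edgedfcce  e
    2  ccd$edgedfcceafdecd  d
    3  cceafdecdccd$edgedf  f
    4  cd$edgedfcceafdecdc  c
    5  cdccd$edgedfcceafde  e
    6  ceafdecdccd$edgedfc  c
    7  d$edgedfcceafdecdcc  c
    8  dccd$edgedfcceafdec  c
    9  decdccd$edgedfcceaf  f
   10  dfcceafdecdccd$edge  e
   11  dgedfcceafdecdccd$e  e
   12  eafdecdccd$edgedfcc  c
   13  ecdccd$edgedfcceafd  d
   14  edfcceafdecdccd$edg  g
   15  edgedfcceafdecdccd$  $
   16  fcceafdecdccd$edged  d
   17  fdecdccd$edgedfccea  a
   18  gedfcceafdecdccd$ed  d

dedfcecccfeecdg$dad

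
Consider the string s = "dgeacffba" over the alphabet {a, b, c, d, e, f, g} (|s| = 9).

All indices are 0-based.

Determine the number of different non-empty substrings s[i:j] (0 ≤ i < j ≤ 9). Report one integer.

rank→(start, suffix):
  0 → (8, 'a')
  1 → (3, 'acffba')
  2 → (7, 'ba')
  3 → (4, 'cffba')
  4 → (0, 'dgeacffba')
  5 → (2, 'eacffba')
  6 → (6, 'fba')
  7 → (5, 'ffba')
  8 → (1, 'geacffba')

SA = [8, 3, 7, 4, 0, 2, 6, 5, 1]
rank  pair      lcp
   1  s[8:],s[3:]  1  'a'
   2  s[3:],s[7:]  0  ''
   3  s[7:],s[4:]  0  ''
   4  s[4:],s[0:]  0  ''
   5  s[0:],s[2:]  0  ''
   6  s[2:],s[6:]  0  ''
   7  s[6:],s[5:]  1  'f'
   8  s[5:],s[1:]  0  ''

n(n+1)/2 = 9·10/2 = 45
Σ LCP = 0 + 1 + 0 + 0 + 0 + 0 + 0 + 1 + 0 = 2
distinct = 45 − 2 = 43

43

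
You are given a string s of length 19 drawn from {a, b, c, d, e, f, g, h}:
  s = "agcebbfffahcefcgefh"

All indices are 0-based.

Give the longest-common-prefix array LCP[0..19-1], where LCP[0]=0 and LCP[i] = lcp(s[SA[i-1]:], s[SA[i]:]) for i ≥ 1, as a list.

rank | idx | suffix
   0 |   0 | agcebbfffahcefcgefh
   1 |   9 | ahcefcgefh
   2 |   4 | bbfffahcefcgefh
   3 |   5 | bfffahcefcgefh
   4 |   2 | cebbfffahcefcgefh
   5 |  11 | cefcgefh
   6 |  14 | cgefh
   7 |   3 | ebbfffahcefcgefh
   8 |  12 | efcgefh
   9 |  16 | efh
  10 |   8 | fahcefcgefh
  11 |  13 | fcgefh
  12 |   7 | ffahcefcgefh
  13 |   6 | fffahcefcgefh
  14 |  17 | fh
  15 |   1 | gcebbfffahcefcgefh
  16 |  15 | gefh
  17 |  18 | h
  18 |  10 | hcefcgefh

SA = [0, 9, 4, 5, 2, 11, 14, 3, 12, 16, 8, 13, 7, 6, 17, 1, 15, 18, 10]
i: (SA[i-1],SA[i]) lcp shared
  1: (0,9) 1 'a'
  2: (9,4) 0 ''
  3: (4,5) 1 'b'
  4: (5,2) 0 ''
  5: (2,11) 2 'ce'
  6: (11,14) 1 'c'
  7: (14,3) 0 ''
  8: (3,12) 1 'e'
  9: (12,16) 2 'ef'
  10: (16,8) 0 ''
  11: (8,13) 1 'f'
  12: (13,7) 1 'f'
  13: (7,6) 2 'ff'
  14: (6,17) 1 'f'
  15: (17,1) 0 ''
  16: (1,15) 1 'g'
  17: (15,18) 0 ''
  18: (18,10) 1 'h'

[0, 1, 0, 1, 0, 2, 1, 0, 1, 2, 0, 1, 1, 2, 1, 0, 1, 0, 1]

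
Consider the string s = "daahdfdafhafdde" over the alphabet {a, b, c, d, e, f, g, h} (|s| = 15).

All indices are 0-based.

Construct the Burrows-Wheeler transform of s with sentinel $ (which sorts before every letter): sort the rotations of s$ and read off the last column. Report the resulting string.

edhda$ffdhddaafa

rank  rotation          last
    0  $daahdfdafhafdde  e
    1  aahdfdafhafdde$d  d
    2  afdde$daahdfdafh  h
    3  afhafdde$daahdfd  d
    4  ahdfdafhafdde$da  a
    5  daahdfdafhafdde$  $
    6  dafhafdde$daahdf  f
    7  dde$daahdfdafhaf  f
    8  de$daahdfdafhafd  d
    9  dfdafhafdde$daah  h
   10  e$daahdfdafhafdd  d
   11  fdafhafdde$daahd  d
   12  fdde$daahdfdafha  a
   13  fhafdde$daahdfda  a
   14  hafdde$daahdfdaf  f
   15  hdfdafhafdde$daa  a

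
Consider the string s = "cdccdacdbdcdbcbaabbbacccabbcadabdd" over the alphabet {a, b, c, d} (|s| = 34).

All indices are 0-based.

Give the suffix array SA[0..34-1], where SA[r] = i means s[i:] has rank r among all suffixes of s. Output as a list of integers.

sorted suffixes:
  #0 SA[0]=15  'aabbbacccabbcadabdd'
  #1 SA[1]=16  'abbbacccabbcadabdd'
  #2 SA[2]=24  'abbcadabdd'
  #3 SA[3]=30  'abdd'
  #4 SA[4]=20  'acccabbcadabdd'
  #5 SA[5]=5  'acdbdcdbcbaabbbacccabbcadabdd'
  #6 SA[6]=28  'adabdd'
  #7 SA[7]=14  'baabbbacccabbcadabdd'
  #8 SA[8]=19  'bacccabbcadabdd'
  #9 SA[9]=18  'bbacccabbcadabdd'
  #10 SA[10]=17  'bbbacccabbcadabdd'
  #11 SA[11]=25  'bbcadabdd'
  #12 SA[12]=26  'bcadabdd'
  #13 SA[13]=12  'bcbaabbbacccabbcadabdd'
  #14 SA[14]=8  'bdcdbcbaabbbacccabbcadabdd'
  #15 SA[15]=31  'bdd'
  #16 SA[16]=23  'cabbcadabdd'
  #17 SA[17]=27  'cadabdd'
  #18 SA[18]=13  'cbaabbbacccabbcadabdd'
  #19 SA[19]=22  'ccabbcadabdd'
  #20 SA[20]=21  'cccabbcadabdd'
  #21 SA[21]=2  'ccdacdbdcdbcbaabbbacccabbcadabdd'
  #22 SA[22]=3  'cdacdbdcdbcbaabbbacccabbcadabdd'
  #23 SA[23]=10  'cdbcbaabbbacccabbcadabdd'
  #24 SA[24]=6  'cdbdcdbcbaabbbacccabbcadabdd'
  #25 SA[25]=0  'cdccdacdbdcdbcbaabbbacccabbcadabdd'
  #26 SA[26]=33  'd'
  #27 SA[27]=29  'dabdd'
  #28 SA[28]=4  'dacdbdcdbcbaabbbacccabbcadabdd'
  #29 SA[29]=11  'dbcbaabbbacccabbcadabdd'
  #30 SA[30]=7  'dbdcdbcbaabbbacccabbcadabdd'
  #31 SA[31]=1  'dccdacdbdcdbcbaabbbacccabbcadabdd'
  #32 SA[32]=9  'dcdbcbaabbbacccabbcadabdd'
  #33 SA[33]=32  'dd'

[15, 16, 24, 30, 20, 5, 28, 14, 19, 18, 17, 25, 26, 12, 8, 31, 23, 27, 13, 22, 21, 2, 3, 10, 6, 0, 33, 29, 4, 11, 7, 1, 9, 32]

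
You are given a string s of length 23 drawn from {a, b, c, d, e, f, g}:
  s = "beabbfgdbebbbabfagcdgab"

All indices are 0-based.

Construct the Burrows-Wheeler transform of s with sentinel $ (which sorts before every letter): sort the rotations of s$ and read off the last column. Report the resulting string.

rank  rotation                  last
    0  $beabbfgdbebbbabfagcdgab  b
    1  ab$beabbfgdbebbbabfagcdg  g
    2  abbfgdbebbbabfagcdgab$be  e
    3  abfagcdgab$beabbfgdbebbb  b
    4  agcdgab$beabbfgdbebbbabf  f
    5  b$beabbfgdbebbbabfagcdga  a
    6  babfagcdgab$beabbfgdbebb  b
    7  bbabfagcdgab$beabbfgdbeb  b
    8  bbbabfagcdgab$beabbfgdbe  e
    9  bbfgdbebbbabfagcdgab$bea  a
   10  beabbfgdbebbbabfagcdgab$  $
   11  bebbbabfagcdgab$beabbfgd  d
   12  bfagcdgab$beabbfgdbebbba  a
   13  bfgdbebbbabfagcdgab$beab  b
   14  cdgab$beabbfgdbebbbabfag  g
   15  dbebbbabfagcdgab$beabbfg  g
   16  dgab$beabbfgdbebbbabfagc  c
   17  eabbfgdbebbbabfagcdgab$b  b
   18  ebbbabfagcdgab$beabbfgdb  b
   19  fagcdgab$beabbfgdbebbbab  b
   20  fgdbebbbabfagcdgab$beabb  b
   21  gab$beabbfgdbebbbabfagcd  d
   22  gcdgab$beabbfgdbebbbabfa  a
   23  gdbebbbabfagcdgab$beabbf  f

bgebfabbea$dabggcbbbbdaf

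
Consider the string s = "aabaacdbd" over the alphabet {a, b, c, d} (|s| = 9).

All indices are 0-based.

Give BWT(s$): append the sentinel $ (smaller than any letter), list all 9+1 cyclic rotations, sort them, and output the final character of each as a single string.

d$baaadabc

rank  rotation    last
    0  $aabaacdbd  d
    1  aabaacdbd$  $
    2  aacdbd$aab  b
    3  abaacdbd$a  a
    4  acdbd$aaba  a
    5  baacdbd$aa  a
    6  bd$aabaacd  d
    7  cdbd$aabaa  a
    8  d$aabaacdb  b
    9  dbd$aabaac  c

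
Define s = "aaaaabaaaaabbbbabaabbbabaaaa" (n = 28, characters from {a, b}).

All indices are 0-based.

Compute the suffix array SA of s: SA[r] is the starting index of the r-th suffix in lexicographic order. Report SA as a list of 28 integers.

[27, 26, 25, 24, 0, 6, 1, 7, 2, 8, 3, 17, 9, 22, 4, 15, 18, 10, 23, 5, 16, 21, 14, 20, 13, 19, 12, 11]

sorted suffixes:
  #0 SA[0]=27  'a'
  #1 SA[1]=26  'aa'
  #2 SA[2]=25  'aaa'
  #3 SA[3]=24  'aaaa'
  #4 SA[4]=0  'aaaaabaaaaabbbbabaabbbabaaaa'
  #5 SA[5]=6  'aaaaabbbbabaabbbabaaaa'
  #6 SA[6]=1  'aaaabaaaaabbbbabaabbbabaaaa'
  #7 SA[7]=7  'aaaabbbbabaabbbabaaaa'
  #8 SA[8]=2  'aaabaaaaabbbbabaabbbabaaaa'
  #9 SA[9]=8  'aaabbbbabaabbbabaaaa'
  #10 SA[10]=3  'aabaaaaabbbbabaabbbabaaaa'
  #11 SA[11]=17  'aabbbabaaaa'
  #12 SA[12]=9  'aabbbbabaabbbabaaaa'
  #13 SA[13]=22  'abaaaa'
  #14 SA[14]=4  'abaaaaabbbbabaabbbabaaaa'
  #15 SA[15]=15  'abaabbbabaaaa'
  #16 SA[16]=18  'abbbabaaaa'
  #17 SA[17]=10  'abbbbabaabbbabaaaa'
  #18 SA[18]=23  'baaaa'
  #19 SA[19]=5  'baaaaabbbbabaabbbabaaaa'
  #20 SA[20]=16  'baabbbabaaaa'
  #21 SA[21]=21  'babaaaa'
  #22 SA[22]=14  'babaabbbabaaaa'
  #23 SA[23]=20  'bbabaaaa'
  #24 SA[24]=13  'bbabaabbbabaaaa'
  #25 SA[25]=19  'bbbabaaaa'
  #26 SA[26]=12  'bbbabaabbbabaaaa'
  #27 SA[27]=11  'bbbbabaabbbabaaaa'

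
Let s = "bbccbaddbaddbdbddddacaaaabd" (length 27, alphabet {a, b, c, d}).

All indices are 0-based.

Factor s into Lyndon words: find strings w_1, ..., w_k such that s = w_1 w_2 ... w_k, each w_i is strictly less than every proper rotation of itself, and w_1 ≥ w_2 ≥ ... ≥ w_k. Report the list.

emit factor 1: 'bbcc' (i=0, period=4)
emit factor 2: 'b' (i=4, period=1)
emit factor 3: 'addbaddbdbdddd' (i=5, period=14)
emit factor 4: 'ac' (i=19, period=2)
emit factor 5: 'aaaabd' (i=21, period=6)

["bbcc", "b", "addbaddbdbdddd", "ac", "aaaabd"]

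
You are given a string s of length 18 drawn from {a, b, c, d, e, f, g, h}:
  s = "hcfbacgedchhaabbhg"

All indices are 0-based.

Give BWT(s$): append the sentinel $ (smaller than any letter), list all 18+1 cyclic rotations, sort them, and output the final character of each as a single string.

rank  rotation             last
    0  $hcfbacgedchhaabbhg  g
    1  aabbhg$hcfbacgedchh  h
    2  abbhg$hcfbacgedchha  a
    3  acgedchhaabbhg$hcfb  b
    4  bacgedchhaabbhg$hcf  f
    5  bbhg$hcfbacgedchhaa  a
    6  bhg$hcfbacgedchhaab  b
    7  cfbacgedchhaabbhg$h  h
    8  cgedchhaabbhg$hcfba  a
    9  chhaabbhg$hcfbacged  d
   10  dchhaabbhg$hcfbacge  e
   11  edchhaabbhg$hcfbacg  g
   12  fbacgedchhaabbhg$hc  c
   13  g$hcfbacgedchhaabbh  h
   14  gedchhaabbhg$hcfbac  c
   15  haabbhg$hcfbacgedch  h
   16  hcfbacgedchhaabbhg$  $
   17  hg$hcfbacgedchhaabb  b
   18  hhaabbhg$hcfbacgedc  c

ghabfabhadegchch$bc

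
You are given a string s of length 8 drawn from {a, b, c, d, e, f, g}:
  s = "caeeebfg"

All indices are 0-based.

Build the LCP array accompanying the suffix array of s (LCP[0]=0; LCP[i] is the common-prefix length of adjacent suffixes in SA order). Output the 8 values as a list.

[0, 0, 0, 0, 1, 2, 0, 0]

rank | idx | suffix
   0 |   1 | aeeebfg
   1 |   5 | bfg
   2 |   0 | caeeebfg
   3 |   4 | ebfg
   4 |   3 | eebfg
   5 |   2 | eeebfg
   6 |   6 | fg
   7 |   7 | g

SA = [1, 5, 0, 4, 3, 2, 6, 7]
rank  pair      lcp
   1  s[1:],s[5:]  0  ''
   2  s[5:],s[0:]  0  ''
   3  s[0:],s[4:]  0  ''
   4  s[4:],s[3:]  1  'e'
   5  s[3:],s[2:]  2  'ee'
   6  s[2:],s[6:]  0  ''
   7  s[6:],s[7:]  0  ''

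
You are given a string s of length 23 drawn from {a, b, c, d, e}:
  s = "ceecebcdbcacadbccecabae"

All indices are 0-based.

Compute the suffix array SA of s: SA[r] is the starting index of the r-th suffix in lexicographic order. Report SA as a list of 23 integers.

[19, 10, 12, 21, 20, 8, 14, 5, 18, 9, 11, 15, 6, 3, 16, 0, 7, 13, 22, 4, 17, 2, 1]

sorted suffixes:
  #0 SA[0]=19  'abae'
  #1 SA[1]=10  'acadbccecabae'
  #2 SA[2]=12  'adbccecabae'
  #3 SA[3]=21  'ae'
  #4 SA[4]=20  'bae'
  #5 SA[5]=8  'bcacadbccecabae'
  #6 SA[6]=14  'bccecabae'
  #7 SA[7]=5  'bcdbcacadbccecabae'
  #8 SA[8]=18  'cabae'
  #9 SA[9]=9  'cacadbccecabae'
  #10 SA[10]=11  'cadbccecabae'
  #11 SA[11]=15  'ccecabae'
  #12 SA[12]=6  'cdbcacadbccecabae'
  #13 SA[13]=3  'cebcdbcacadbccecabae'
  #14 SA[14]=16  'cecabae'
  #15 SA[15]=0  'ceecebcdbcacadbccecabae'
  #16 SA[16]=7  'dbcacadbccecabae'
  #17 SA[17]=13  'dbccecabae'
  #18 SA[18]=22  'e'
  #19 SA[19]=4  'ebcdbcacadbccecabae'
  #20 SA[20]=17  'ecabae'
  #21 SA[21]=2  'ecebcdbcacadbccecabae'
  #22 SA[22]=1  'eecebcdbcacadbccecabae'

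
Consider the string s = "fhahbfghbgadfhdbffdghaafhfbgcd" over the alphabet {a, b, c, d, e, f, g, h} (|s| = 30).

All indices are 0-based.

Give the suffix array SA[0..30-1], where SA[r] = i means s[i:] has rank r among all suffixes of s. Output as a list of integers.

sorted suffixes:
  #0 SA[0]=21  'aafhfbgcd'
  #1 SA[1]=10  'adfhdbffdghaafhfbgcd'
  #2 SA[2]=22  'afhfbgcd'
  #3 SA[3]=2  'ahbfghbgadfhdbffdghaafhfbgcd'
  #4 SA[4]=15  'bffdghaafhfbgcd'
  #5 SA[5]=4  'bfghbgadfhdbffdghaafhfbgcd'
  #6 SA[6]=8  'bgadfhdbffdghaafhfbgcd'
  #7 SA[7]=26  'bgcd'
  #8 SA[8]=28  'cd'
  #9 SA[9]=29  'd'
  #10 SA[10]=14  'dbffdghaafhfbgcd'
  #11 SA[11]=11  'dfhdbffdghaafhfbgcd'
  #12 SA[12]=18  'dghaafhfbgcd'
  #13 SA[13]=25  'fbgcd'
  #14 SA[14]=17  'fdghaafhfbgcd'
  #15 SA[15]=16  'ffdghaafhfbgcd'
  #16 SA[16]=5  'fghbgadfhdbffdghaafhfbgcd'
  #17 SA[17]=0  'fhahbfghbgadfhdbffdghaafhfbgcd'
  #18 SA[18]=12  'fhdbffdghaafhfbgcd'
  #19 SA[19]=23  'fhfbgcd'
  #20 SA[20]=9  'gadfhdbffdghaafhfbgcd'
  #21 SA[21]=27  'gcd'
  #22 SA[22]=19  'ghaafhfbgcd'
  #23 SA[23]=6  'ghbgadfhdbffdghaafhfbgcd'
  #24 SA[24]=20  'haafhfbgcd'
  #25 SA[25]=1  'hahbfghbgadfhdbffdghaafhfbgcd'
  #26 SA[26]=3  'hbfghbgadfhdbffdghaafhfbgcd'
  #27 SA[27]=7  'hbgadfhdbffdghaafhfbgcd'
  #28 SA[28]=13  'hdbffdghaafhfbgcd'
  #29 SA[29]=24  'hfbgcd'

[21, 10, 22, 2, 15, 4, 8, 26, 28, 29, 14, 11, 18, 25, 17, 16, 5, 0, 12, 23, 9, 27, 19, 6, 20, 1, 3, 7, 13, 24]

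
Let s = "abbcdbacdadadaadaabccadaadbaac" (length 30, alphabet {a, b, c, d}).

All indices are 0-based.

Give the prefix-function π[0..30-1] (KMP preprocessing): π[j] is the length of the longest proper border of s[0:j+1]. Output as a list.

π[0] = 0
j=1 s[j]='b': π[1]=0 (border '')
j=2 s[j]='b': π[2]=0 (border '')
j=3 s[j]='c': π[3]=0 (border '')
j=4 s[j]='d': π[4]=0 (border '')
j=5 s[j]='b': π[5]=0 (border '')
j=6 s[j]='a': π[6]=1 (border 'a')
j=7 s[j]='c': k: 1→0; π[7]=0 (border '')
j=8 s[j]='d': π[8]=0 (border '')
j=9 s[j]='a': π[9]=1 (border 'a')
j=10 s[j]='d': k: 1→0; π[10]=0 (border '')
j=11 s[j]='a': π[11]=1 (border 'a')
j=12 s[j]='d': k: 1→0; π[12]=0 (border '')
j=13 s[j]='a': π[13]=1 (border 'a')
j=14 s[j]='a': k: 1→0; π[14]=1 (border 'a')
j=15 s[j]='d': k: 1→0; π[15]=0 (border '')
j=16 s[j]='a': π[16]=1 (border 'a')
j=17 s[j]='a': k: 1→0; π[17]=1 (border 'a')
j=18 s[j]='b': π[18]=2 (border 'ab')
j=19 s[j]='c': k: 2→0; π[19]=0 (border '')
j=20 s[j]='c': π[20]=0 (border '')
j=21 s[j]='a': π[21]=1 (border 'a')
j=22 s[j]='d': k: 1→0; π[22]=0 (border '')
j=23 s[j]='a': π[23]=1 (border 'a')
j=24 s[j]='a': k: 1→0; π[24]=1 (border 'a')
j=25 s[j]='d': k: 1→0; π[25]=0 (border '')
j=26 s[j]='b': π[26]=0 (border '')
j=27 s[j]='a': π[27]=1 (border 'a')
j=28 s[j]='a': k: 1→0; π[28]=1 (border 'a')
j=29 s[j]='c': k: 1→0; π[29]=0 (border '')

[0, 0, 0, 0, 0, 0, 1, 0, 0, 1, 0, 1, 0, 1, 1, 0, 1, 1, 2, 0, 0, 1, 0, 1, 1, 0, 0, 1, 1, 0]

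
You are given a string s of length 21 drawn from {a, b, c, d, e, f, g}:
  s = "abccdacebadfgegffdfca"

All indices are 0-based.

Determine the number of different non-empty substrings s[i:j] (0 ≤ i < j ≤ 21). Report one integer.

216

rank→(start, suffix):
  0 → (20, 'a')
  1 → (0, 'abccdacebadfgegffdfca')
  2 → (5, 'acebadfgegffdfca')
  3 → (9, 'adfgegffdfca')
  4 → (8, 'badfgegffdfca')
  5 → (1, 'bccdacebadfgegffdfca')
  6 → (19, 'ca')
  7 → (2, 'ccdacebadfgegffdfca')
  8 → (3, 'cdacebadfgegffdfca')
  9 → (6, 'cebadfgegffdfca')
  10 → (4, 'dacebadfgegffdfca')
  11 → (17, 'dfca')
  12 → (10, 'dfgegffdfca')
  13 → (7, 'ebadfgegffdfca')
  14 → (13, 'egffdfca')
  15 → (18, 'fca')
  16 → (16, 'fdfca')
  17 → (15, 'ffdfca')
  18 → (11, 'fgegffdfca')
  19 → (12, 'gegffdfca')
  20 → (14, 'gffdfca')

SA = [20, 0, 5, 9, 8, 1, 19, 2, 3, 6, 4, 17, 10, 7, 13, 18, 16, 15, 11, 12, 14]
[i] adj suffixes → lcp
  [1] 20/0 → 1 ('a')
  [2] 0/5 → 1 ('a')
  [3] 5/9 → 1 ('a')
  [4] 9/8 → 0 ('')
  [5] 8/1 → 1 ('b')
  [6] 1/19 → 0 ('')
  [7] 19/2 → 1 ('c')
  [8] 2/3 → 1 ('c')
  [9] 3/6 → 1 ('c')
  [10] 6/4 → 0 ('')
  [11] 4/17 → 1 ('d')
  [12] 17/10 → 2 ('df')
  [13] 10/7 → 0 ('')
  [14] 7/13 → 1 ('e')
  [15] 13/18 → 0 ('')
  [16] 18/16 → 1 ('f')
  [17] 16/15 → 1 ('f')
  [18] 15/11 → 1 ('f')
  [19] 11/12 → 0 ('')
  [20] 12/14 → 1 ('g')

n(n+1)/2 = 21·22/2 = 231
Σ LCP = 0 + 1 + 1 + 1 + 0 + 1 + 0 + 1 + 1 + 1 + 0 + 1 + 2 + 0 + 1 + 0 + 1 + 1 + 1 + 0 + 1 = 15
distinct = 231 − 15 = 216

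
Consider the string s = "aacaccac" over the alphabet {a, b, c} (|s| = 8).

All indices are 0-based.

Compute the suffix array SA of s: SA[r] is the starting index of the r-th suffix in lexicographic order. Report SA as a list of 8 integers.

rank→(start, suffix):
  0 → (0, 'aacaccac')
  1 → (6, 'ac')
  2 → (1, 'acaccac')
  3 → (3, 'accac')
  4 → (7, 'c')
  5 → (5, 'cac')
  6 → (2, 'caccac')
  7 → (4, 'ccac')

[0, 6, 1, 3, 7, 5, 2, 4]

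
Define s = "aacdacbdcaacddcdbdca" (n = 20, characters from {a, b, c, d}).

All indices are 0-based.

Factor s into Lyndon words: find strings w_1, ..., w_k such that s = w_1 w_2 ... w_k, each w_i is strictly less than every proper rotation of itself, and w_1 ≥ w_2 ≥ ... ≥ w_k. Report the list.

["aacdacbdcaacddcdbdc", "a"]

emit factor 1: 'aacdacbdcaacddcdbdc' (i=0, period=19)
emit factor 2: 'a' (i=19, period=1)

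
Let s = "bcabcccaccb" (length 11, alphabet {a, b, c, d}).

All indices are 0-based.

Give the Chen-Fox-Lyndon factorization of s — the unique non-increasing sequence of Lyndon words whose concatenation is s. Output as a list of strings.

["bc", "abcccaccb"]

emit factor 1: 'bc' (i=0, period=2)
emit factor 2: 'abcccaccb' (i=2, period=9)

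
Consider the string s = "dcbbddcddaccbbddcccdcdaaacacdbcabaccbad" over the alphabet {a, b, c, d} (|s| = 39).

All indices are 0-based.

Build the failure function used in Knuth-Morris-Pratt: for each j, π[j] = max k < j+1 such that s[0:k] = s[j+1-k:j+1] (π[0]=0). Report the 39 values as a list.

[0, 0, 0, 0, 1, 1, 2, 1, 1, 0, 0, 0, 0, 0, 1, 1, 2, 0, 0, 1, 2, 1, 0, 0, 0, 0, 0, 0, 1, 0, 0, 0, 0, 0, 0, 0, 0, 0, 1]

π[0] = 0
j=1 s[j]='c': π[1]=0 (border '')
j=2 s[j]='b': π[2]=0 (border '')
j=3 s[j]='b': π[3]=0 (border '')
j=4 s[j]='d': π[4]=1 (border 'd')
j=5 s[j]='d': k: 1→0; π[5]=1 (border 'd')
j=6 s[j]='c': π[6]=2 (border 'dc')
j=7 s[j]='d': k: 2→0; π[7]=1 (border 'd')
j=8 s[j]='d': k: 1→0; π[8]=1 (border 'd')
j=9 s[j]='a': k: 1→0; π[9]=0 (border '')
j=10 s[j]='c': π[10]=0 (border '')
j=11 s[j]='c': π[11]=0 (border '')
j=12 s[j]='b': π[12]=0 (border '')
j=13 s[j]='b': π[13]=0 (border '')
j=14 s[j]='d': π[14]=1 (border 'd')
j=15 s[j]='d': k: 1→0; π[15]=1 (border 'd')
j=16 s[j]='c': π[16]=2 (border 'dc')
j=17 s[j]='c': k: 2→0; π[17]=0 (border '')
j=18 s[j]='c': π[18]=0 (border '')
j=19 s[j]='d': π[19]=1 (border 'd')
j=20 s[j]='c': π[20]=2 (border 'dc')
j=21 s[j]='d': k: 2→0; π[21]=1 (border 'd')
j=22 s[j]='a': k: 1→0; π[22]=0 (border '')
j=23 s[j]='a': π[23]=0 (border '')
j=24 s[j]='a': π[24]=0 (border '')
j=25 s[j]='c': π[25]=0 (border '')
j=26 s[j]='a': π[26]=0 (border '')
j=27 s[j]='c': π[27]=0 (border '')
j=28 s[j]='d': π[28]=1 (border 'd')
j=29 s[j]='b': k: 1→0; π[29]=0 (border '')
j=30 s[j]='c': π[30]=0 (border '')
j=31 s[j]='a': π[31]=0 (border '')
j=32 s[j]='b': π[32]=0 (border '')
j=33 s[j]='a': π[33]=0 (border '')
j=34 s[j]='c': π[34]=0 (border '')
j=35 s[j]='c': π[35]=0 (border '')
j=36 s[j]='b': π[36]=0 (border '')
j=37 s[j]='a': π[37]=0 (border '')
j=38 s[j]='d': π[38]=1 (border 'd')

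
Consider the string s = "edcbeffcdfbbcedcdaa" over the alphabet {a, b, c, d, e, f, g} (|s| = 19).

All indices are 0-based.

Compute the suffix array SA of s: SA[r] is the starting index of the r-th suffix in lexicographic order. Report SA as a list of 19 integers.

rank | idx | suffix
   0 |  18 | a
   1 |  17 | aa
   2 |  10 | bbcedcdaa
   3 |  11 | bcedcdaa
   4 |   3 | beffcdfbbcedcdaa
   5 |   2 | cbeffcdfbbcedcdaa
   6 |  15 | cdaa
   7 |   7 | cdfbbcedcdaa
   8 |  12 | cedcdaa
   9 |  16 | daa
  10 |   1 | dcbeffcdfbbcedcdaa
  11 |  14 | dcdaa
  12 |   8 | dfbbcedcdaa
  13 |   0 | edcbeffcdfbbcedcdaa
  14 |  13 | edcdaa
  15 |   4 | effcdfbbcedcdaa
  16 |   9 | fbbcedcdaa
  17 |   6 | fcdfbbcedcdaa
  18 |   5 | ffcdfbbcedcdaa

[18, 17, 10, 11, 3, 2, 15, 7, 12, 16, 1, 14, 8, 0, 13, 4, 9, 6, 5]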